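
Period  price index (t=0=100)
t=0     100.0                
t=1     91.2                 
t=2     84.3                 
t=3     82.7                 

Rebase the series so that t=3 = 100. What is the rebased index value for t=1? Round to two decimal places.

Rebased(t=1) = 91.2 / 82.7 × 100 = 110.2781

110.28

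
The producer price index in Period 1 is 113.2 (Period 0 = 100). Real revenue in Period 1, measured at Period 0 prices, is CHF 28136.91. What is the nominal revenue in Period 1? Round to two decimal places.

31850.98

Nominal = Real × (Index/100) = 28136.91 × (113.2/100)
        = 28136.91 × 1.132 = 31850.9821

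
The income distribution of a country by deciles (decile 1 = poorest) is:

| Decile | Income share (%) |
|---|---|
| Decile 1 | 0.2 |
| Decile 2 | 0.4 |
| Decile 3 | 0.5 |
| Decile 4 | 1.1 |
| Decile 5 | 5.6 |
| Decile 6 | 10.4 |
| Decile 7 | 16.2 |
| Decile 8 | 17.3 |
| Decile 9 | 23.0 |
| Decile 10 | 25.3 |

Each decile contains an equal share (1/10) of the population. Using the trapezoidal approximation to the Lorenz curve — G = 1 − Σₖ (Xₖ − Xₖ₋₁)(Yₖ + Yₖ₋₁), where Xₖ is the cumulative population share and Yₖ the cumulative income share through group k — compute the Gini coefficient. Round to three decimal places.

Cumulative income shares Yₖ: 0.0020, 0.0060, 0.0110, 0.0220, 0.0780, 0.1820, 0.3440, 0.5170, 0.7470, 1.0000
Σ (Xₖ−Xₖ₋₁)(Yₖ+Yₖ₋₁) = (1/10)(0.0020+0.0000) + (1/10)(0.0060+0.0020) + (1/10)(0.0110+0.0060) + (1/10)(0.0220+0.0110) + (1/10)(0.0780+0.0220) + (1/10)(0.1820+0.0780) + (1/10)(0.3440+0.1820) + (1/10)(0.5170+0.3440) + (1/10)(0.7470+0.5170) + (1/10)(1.0000+0.7470)
  = 0.0002 + 0.0008 + 0.0017 + 0.0033 + 0.0100 + 0.0260 + 0.0526 + 0.0861 + 0.1264 + 0.1747 = 0.4818
G = 1 − 0.4818 = 0.5182

0.518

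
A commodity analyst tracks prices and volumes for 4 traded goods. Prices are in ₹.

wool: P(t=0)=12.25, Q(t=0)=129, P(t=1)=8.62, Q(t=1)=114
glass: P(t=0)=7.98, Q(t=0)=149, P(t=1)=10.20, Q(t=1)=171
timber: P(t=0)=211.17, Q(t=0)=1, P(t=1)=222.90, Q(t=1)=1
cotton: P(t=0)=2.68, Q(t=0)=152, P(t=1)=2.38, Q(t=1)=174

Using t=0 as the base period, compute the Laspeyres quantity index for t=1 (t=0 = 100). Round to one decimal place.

101.5

Laspeyres quantity index uses base-period prices as weights.
ΣP(t=0)·Q(t=1) = 12.25×114 + 7.98×171 + 211.17×1 + 2.68×174 = 1396.5 + 1364.58 + 211.17 + 466.32 = 3438.57
ΣP(t=0)·Q(t=0) = 12.25×129 + 7.98×149 + 211.17×1 + 2.68×152 = 1580.25 + 1189.02 + 211.17 + 407.36 = 3387.8
Index = 3438.57 / 3387.8 × 100 = 101.4986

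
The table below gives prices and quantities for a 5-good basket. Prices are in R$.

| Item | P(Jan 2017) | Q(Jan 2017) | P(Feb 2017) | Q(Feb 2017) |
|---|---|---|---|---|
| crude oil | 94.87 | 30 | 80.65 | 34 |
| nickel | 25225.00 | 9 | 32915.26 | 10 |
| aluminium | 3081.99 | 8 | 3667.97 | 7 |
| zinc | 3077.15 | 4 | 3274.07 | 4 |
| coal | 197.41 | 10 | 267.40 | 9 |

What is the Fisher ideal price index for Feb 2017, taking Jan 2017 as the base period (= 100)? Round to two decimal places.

Laspeyres component (base-period weights):
ΣP(Feb 2017)Q(Jan 2017) = 80.65×30 + 32915.26×9 + 3667.97×8 + 3274.07×4 + 267.40×10 = 2419.5 + 296237.34 + 29343.76 + 13096.28 + 2674 = 343770.88
ΣP(Jan 2017)Q(Jan 2017) = 94.87×30 + 25225.00×9 + 3081.99×8 + 3077.15×4 + 197.41×10 = 2846.1 + 227025 + 24655.92 + 12308.6 + 1974.1 = 268809.72
L = 343770.88 / 268809.72 × 100 = 127.8863
Paasche component (current-period weights):
ΣP(Feb 2017)Q(Feb 2017) = 80.65×34 + 32915.26×10 + 3667.97×7 + 3274.07×4 + 267.40×9 = 2742.1 + 329152.6 + 25675.79 + 13096.28 + 2406.6 = 373073.37
ΣP(Jan 2017)Q(Feb 2017) = 94.87×34 + 25225.00×10 + 3081.99×7 + 3077.15×4 + 197.41×9 = 3225.58 + 252250 + 21573.93 + 12308.6 + 1776.69 = 291134.8
P = 373073.37 / 291134.8 × 100 = 128.1445
Fisher = √(L × P) = √(127.8863 × 128.1445) = 128.0154

128.02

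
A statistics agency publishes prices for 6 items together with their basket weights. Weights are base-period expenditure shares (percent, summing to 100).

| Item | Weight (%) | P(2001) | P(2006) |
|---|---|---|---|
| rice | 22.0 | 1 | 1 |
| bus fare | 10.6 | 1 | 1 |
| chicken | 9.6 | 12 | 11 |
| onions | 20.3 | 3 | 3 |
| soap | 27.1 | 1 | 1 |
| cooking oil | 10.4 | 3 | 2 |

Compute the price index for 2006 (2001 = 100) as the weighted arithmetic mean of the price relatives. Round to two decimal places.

95.73

rice: 22.0 × (1/1) = 22.0 × 1.000000 = 22.0000
bus fare: 10.6 × (1/1) = 10.6 × 1.000000 = 10.6000
chicken: 9.6 × (11/12) = 9.6 × 0.916667 = 8.8000
onions: 20.3 × (3/3) = 20.3 × 1.000000 = 20.3000
soap: 27.1 × (1/1) = 27.1 × 1.000000 = 27.1000
cooking oil: 10.4 × (2/3) = 10.4 × 0.666667 = 6.9333
Index = Σ wᵢ·(p₁ᵢ/p₀ᵢ) = 22.0000 + 10.6000 + 8.8000 + 20.3000 + 27.1000 + 6.9333 = 95.7333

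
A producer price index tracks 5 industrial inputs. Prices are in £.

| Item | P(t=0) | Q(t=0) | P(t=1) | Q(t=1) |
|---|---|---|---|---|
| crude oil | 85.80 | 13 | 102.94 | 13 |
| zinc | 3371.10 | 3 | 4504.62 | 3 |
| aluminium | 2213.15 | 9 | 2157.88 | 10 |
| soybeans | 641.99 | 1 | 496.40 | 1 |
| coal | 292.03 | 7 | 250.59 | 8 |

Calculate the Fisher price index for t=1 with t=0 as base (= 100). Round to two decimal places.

Laspeyres component (base-period weights):
ΣP(t=1)Q(t=0) = 102.94×13 + 4504.62×3 + 2157.88×9 + 496.40×1 + 250.59×7 = 1338.22 + 13513.86 + 19420.92 + 496.4 + 1754.13 = 36523.53
ΣP(t=0)Q(t=0) = 85.80×13 + 3371.10×3 + 2213.15×9 + 641.99×1 + 292.03×7 = 1115.4 + 10113.3 + 19918.35 + 641.99 + 2044.21 = 33833.25
L = 36523.53 / 33833.25 × 100 = 107.9516
Paasche component (current-period weights):
ΣP(t=1)Q(t=1) = 102.94×13 + 4504.62×3 + 2157.88×10 + 496.40×1 + 250.59×8 = 1338.22 + 13513.86 + 21578.8 + 496.4 + 2004.72 = 38932
ΣP(t=0)Q(t=1) = 85.80×13 + 3371.10×3 + 2213.15×10 + 641.99×1 + 292.03×8 = 1115.4 + 10113.3 + 22131.5 + 641.99 + 2336.24 = 36338.43
P = 38932 / 36338.43 × 100 = 107.1373
Fisher = √(L × P) = √(107.9516 × 107.1373) = 107.5437

107.54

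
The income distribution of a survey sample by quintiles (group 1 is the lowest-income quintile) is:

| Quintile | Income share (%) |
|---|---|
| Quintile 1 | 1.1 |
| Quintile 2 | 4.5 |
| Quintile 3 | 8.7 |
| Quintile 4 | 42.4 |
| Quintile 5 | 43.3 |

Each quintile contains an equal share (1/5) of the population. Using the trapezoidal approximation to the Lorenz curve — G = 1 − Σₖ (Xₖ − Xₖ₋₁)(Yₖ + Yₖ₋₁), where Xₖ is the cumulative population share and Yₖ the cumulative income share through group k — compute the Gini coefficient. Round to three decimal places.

0.489

Cumulative income shares Yₖ: 0.0110, 0.0560, 0.1430, 0.5670, 1.0000
Σ (Xₖ−Xₖ₋₁)(Yₖ+Yₖ₋₁) = (1/5)(0.0110+0.0000) + (1/5)(0.0560+0.0110) + (1/5)(0.1430+0.0560) + (1/5)(0.5670+0.1430) + (1/5)(1.0000+0.5670)
  = 0.0022 + 0.0134 + 0.0398 + 0.1420 + 0.3134 = 0.5108
G = 1 − 0.5108 = 0.4892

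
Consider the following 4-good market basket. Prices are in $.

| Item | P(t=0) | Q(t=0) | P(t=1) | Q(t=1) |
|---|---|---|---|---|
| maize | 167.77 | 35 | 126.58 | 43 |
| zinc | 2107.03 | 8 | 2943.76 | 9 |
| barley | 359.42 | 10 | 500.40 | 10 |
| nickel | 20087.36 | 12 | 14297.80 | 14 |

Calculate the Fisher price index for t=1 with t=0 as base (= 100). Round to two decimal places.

76.37

Laspeyres component (base-period weights):
ΣP(t=1)Q(t=0) = 126.58×35 + 2943.76×8 + 500.40×10 + 14297.80×12 = 4430.3 + 23550.08 + 5004 + 171573.6 = 204557.98
ΣP(t=0)Q(t=0) = 167.77×35 + 2107.03×8 + 359.42×10 + 20087.36×12 = 5871.95 + 16856.24 + 3594.2 + 241048.32 = 267370.71
L = 204557.98 / 267370.71 × 100 = 76.5073
Paasche component (current-period weights):
ΣP(t=1)Q(t=1) = 126.58×43 + 2943.76×9 + 500.40×10 + 14297.80×14 = 5442.94 + 26493.84 + 5004 + 200169.2 = 237109.98
ΣP(t=0)Q(t=1) = 167.77×43 + 2107.03×9 + 359.42×10 + 20087.36×14 = 7214.11 + 18963.27 + 3594.2 + 281223.04 = 310994.62
P = 237109.98 / 310994.62 × 100 = 76.2425
Fisher = √(L × P) = √(76.5073 × 76.2425) = 76.3747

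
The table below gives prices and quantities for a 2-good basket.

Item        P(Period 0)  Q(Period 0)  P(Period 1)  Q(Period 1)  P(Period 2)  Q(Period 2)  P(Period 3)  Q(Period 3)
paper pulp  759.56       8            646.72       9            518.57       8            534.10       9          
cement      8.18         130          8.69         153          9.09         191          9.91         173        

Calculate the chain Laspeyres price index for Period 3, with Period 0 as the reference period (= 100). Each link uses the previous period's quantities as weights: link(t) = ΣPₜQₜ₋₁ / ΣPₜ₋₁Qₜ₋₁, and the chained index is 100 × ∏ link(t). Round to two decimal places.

78.37

Link Period 0→Period 1:
ΣP(Period 1)Q(Period 0) = 646.72×8 + 8.69×130 = 5173.76 + 1129.7 = 6303.46
ΣP(Period 0)Q(Period 0) = 759.56×8 + 8.18×130 = 6076.48 + 1063.4 = 7139.88
link = 6303.46/7139.88 = 0.882852
Link Period 1→Period 2:
ΣP(Period 2)Q(Period 1) = 518.57×9 + 9.09×153 = 4667.13 + 1390.77 = 6057.9
ΣP(Period 1)Q(Period 1) = 646.72×9 + 8.69×153 = 5820.48 + 1329.57 = 7150.05
link = 6057.9/7150.05 = 0.847253
Link Period 2→Period 3:
ΣP(Period 3)Q(Period 2) = 534.10×8 + 9.91×191 = 4272.8 + 1892.81 = 6165.61
ΣP(Period 2)Q(Period 2) = 518.57×8 + 9.09×191 = 4148.56 + 1736.19 = 5884.75
link = 6165.61/5884.75 = 1.047727
Chained index = 100 × 0.882852 × 0.847253 × 1.047727 = 78.3699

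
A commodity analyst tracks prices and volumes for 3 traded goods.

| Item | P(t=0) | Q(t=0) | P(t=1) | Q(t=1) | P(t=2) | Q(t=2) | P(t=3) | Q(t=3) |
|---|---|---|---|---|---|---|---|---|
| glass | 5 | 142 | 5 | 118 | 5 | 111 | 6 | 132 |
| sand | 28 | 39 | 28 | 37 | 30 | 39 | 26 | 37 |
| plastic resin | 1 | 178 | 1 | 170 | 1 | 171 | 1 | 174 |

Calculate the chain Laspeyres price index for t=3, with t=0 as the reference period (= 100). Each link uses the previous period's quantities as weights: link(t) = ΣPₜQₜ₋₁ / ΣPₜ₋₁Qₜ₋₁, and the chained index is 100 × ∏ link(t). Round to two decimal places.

101.65

Link t=0→t=1:
ΣP(t=1)Q(t=0) = 5×142 + 28×39 + 1×178 = 710 + 1092 + 178 = 1980
ΣP(t=0)Q(t=0) = 5×142 + 28×39 + 1×178 = 710 + 1092 + 178 = 1980
link = 1980/1980 = 1.000000
Link t=1→t=2:
ΣP(t=2)Q(t=1) = 5×118 + 30×37 + 1×170 = 590 + 1110 + 170 = 1870
ΣP(t=1)Q(t=1) = 5×118 + 28×37 + 1×170 = 590 + 1036 + 170 = 1796
link = 1870/1796 = 1.041203
Link t=2→t=3:
ΣP(t=3)Q(t=2) = 6×111 + 26×39 + 1×171 = 666 + 1014 + 171 = 1851
ΣP(t=2)Q(t=2) = 5×111 + 30×39 + 1×171 = 555 + 1170 + 171 = 1896
link = 1851/1896 = 0.976266
Chained index = 100 × 1.000000 × 1.041203 × 0.976266 = 101.6491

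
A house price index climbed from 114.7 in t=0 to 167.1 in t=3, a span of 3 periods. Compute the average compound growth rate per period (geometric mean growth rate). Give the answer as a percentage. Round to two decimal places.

13.36%

Growth factor = (167.1/114.7)^(1/3) = (1.456844)^(1/3) = 1.133629
Growth rate = 1.133629 − 1 = 0.133629 = 13.3629%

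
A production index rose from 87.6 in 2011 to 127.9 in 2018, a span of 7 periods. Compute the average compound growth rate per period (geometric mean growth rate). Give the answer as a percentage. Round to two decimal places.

5.56%

Growth factor = (127.9/87.6)^(1/7) = (1.460046)^(1/7) = 1.055555
Growth rate = 1.055555 − 1 = 0.055555 = 5.5555%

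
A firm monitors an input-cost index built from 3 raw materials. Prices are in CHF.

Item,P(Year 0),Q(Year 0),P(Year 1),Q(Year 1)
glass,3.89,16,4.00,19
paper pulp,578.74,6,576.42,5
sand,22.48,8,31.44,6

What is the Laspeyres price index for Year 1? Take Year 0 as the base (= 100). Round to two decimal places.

101.60

Laspeyres price index uses base-period quantities as weights.
ΣP(Year 1)·Q(Year 0) = 4.00×16 + 576.42×6 + 31.44×8 = 64 + 3458.52 + 251.52 = 3774.04
ΣP(Year 0)·Q(Year 0) = 3.89×16 + 578.74×6 + 22.48×8 = 62.24 + 3472.44 + 179.84 = 3714.52
Index = 3774.04 / 3714.52 × 100 = 101.6024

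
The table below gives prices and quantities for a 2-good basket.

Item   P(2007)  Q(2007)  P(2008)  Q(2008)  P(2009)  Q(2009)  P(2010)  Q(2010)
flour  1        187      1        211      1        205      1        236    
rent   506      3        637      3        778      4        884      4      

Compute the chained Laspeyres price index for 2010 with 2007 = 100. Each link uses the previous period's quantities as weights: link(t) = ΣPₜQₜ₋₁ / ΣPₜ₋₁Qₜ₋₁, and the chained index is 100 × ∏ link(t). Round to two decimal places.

166.44

Link 2007→2008:
ΣP(2008)Q(2007) = 1×187 + 637×3 = 187 + 1911 = 2098
ΣP(2007)Q(2007) = 1×187 + 506×3 = 187 + 1518 = 1705
link = 2098/1705 = 1.230499
Link 2008→2009:
ΣP(2009)Q(2008) = 1×211 + 778×3 = 211 + 2334 = 2545
ΣP(2008)Q(2008) = 1×211 + 637×3 = 211 + 1911 = 2122
link = 2545/2122 = 1.199340
Link 2009→2010:
ΣP(2010)Q(2009) = 1×205 + 884×4 = 205 + 3536 = 3741
ΣP(2009)Q(2009) = 1×205 + 778×4 = 205 + 3112 = 3317
link = 3741/3317 = 1.127826
Chained index = 100 × 1.230499 × 1.199340 × 1.127826 = 166.4431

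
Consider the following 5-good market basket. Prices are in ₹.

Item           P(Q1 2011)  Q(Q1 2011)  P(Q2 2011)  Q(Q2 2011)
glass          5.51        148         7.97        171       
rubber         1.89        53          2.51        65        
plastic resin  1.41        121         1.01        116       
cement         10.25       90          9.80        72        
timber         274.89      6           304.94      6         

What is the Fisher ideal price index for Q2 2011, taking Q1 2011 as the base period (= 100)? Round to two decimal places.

114.45

Laspeyres component (base-period weights):
ΣP(Q2 2011)Q(Q1 2011) = 7.97×148 + 2.51×53 + 1.01×121 + 9.80×90 + 304.94×6 = 1179.56 + 133.03 + 122.21 + 882 + 1829.64 = 4146.44
ΣP(Q1 2011)Q(Q1 2011) = 5.51×148 + 1.89×53 + 1.41×121 + 10.25×90 + 274.89×6 = 815.48 + 100.17 + 170.61 + 922.5 + 1649.34 = 3658.1
L = 4146.44 / 3658.1 × 100 = 113.3496
Paasche component (current-period weights):
ΣP(Q2 2011)Q(Q2 2011) = 7.97×171 + 2.51×65 + 1.01×116 + 9.80×72 + 304.94×6 = 1362.87 + 163.15 + 117.16 + 705.6 + 1829.64 = 4178.42
ΣP(Q1 2011)Q(Q2 2011) = 5.51×171 + 1.89×65 + 1.41×116 + 10.25×72 + 274.89×6 = 942.21 + 122.85 + 163.56 + 738 + 1649.34 = 3615.96
P = 4178.42 / 3615.96 × 100 = 115.5549
Fisher = √(L × P) = √(113.3496 × 115.5549) = 114.4469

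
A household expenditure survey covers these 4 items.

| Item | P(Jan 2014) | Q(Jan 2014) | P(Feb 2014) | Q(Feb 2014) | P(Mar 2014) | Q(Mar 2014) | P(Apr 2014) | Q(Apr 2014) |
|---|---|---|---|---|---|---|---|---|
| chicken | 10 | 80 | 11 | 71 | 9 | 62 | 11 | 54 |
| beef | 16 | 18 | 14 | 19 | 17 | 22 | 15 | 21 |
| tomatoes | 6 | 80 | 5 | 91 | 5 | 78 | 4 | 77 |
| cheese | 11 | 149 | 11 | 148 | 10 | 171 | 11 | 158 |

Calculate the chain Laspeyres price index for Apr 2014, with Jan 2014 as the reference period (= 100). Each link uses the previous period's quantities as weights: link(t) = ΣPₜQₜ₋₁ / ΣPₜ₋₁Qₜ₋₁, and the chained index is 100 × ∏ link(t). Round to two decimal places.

Link Jan 2014→Feb 2014:
ΣP(Feb 2014)Q(Jan 2014) = 11×80 + 14×18 + 5×80 + 11×149 = 880 + 252 + 400 + 1639 = 3171
ΣP(Jan 2014)Q(Jan 2014) = 10×80 + 16×18 + 6×80 + 11×149 = 800 + 288 + 480 + 1639 = 3207
link = 3171/3207 = 0.988775
Link Feb 2014→Mar 2014:
ΣP(Mar 2014)Q(Feb 2014) = 9×71 + 17×19 + 5×91 + 10×148 = 639 + 323 + 455 + 1480 = 2897
ΣP(Feb 2014)Q(Feb 2014) = 11×71 + 14×19 + 5×91 + 11×148 = 781 + 266 + 455 + 1628 = 3130
link = 2897/3130 = 0.925559
Link Mar 2014→Apr 2014:
ΣP(Apr 2014)Q(Mar 2014) = 11×62 + 15×22 + 4×78 + 11×171 = 682 + 330 + 312 + 1881 = 3205
ΣP(Mar 2014)Q(Mar 2014) = 9×62 + 17×22 + 5×78 + 10×171 = 558 + 374 + 390 + 1710 = 3032
link = 3205/3032 = 1.057058
Chained index = 100 × 0.988775 × 0.925559 × 1.057058 = 96.7387

96.74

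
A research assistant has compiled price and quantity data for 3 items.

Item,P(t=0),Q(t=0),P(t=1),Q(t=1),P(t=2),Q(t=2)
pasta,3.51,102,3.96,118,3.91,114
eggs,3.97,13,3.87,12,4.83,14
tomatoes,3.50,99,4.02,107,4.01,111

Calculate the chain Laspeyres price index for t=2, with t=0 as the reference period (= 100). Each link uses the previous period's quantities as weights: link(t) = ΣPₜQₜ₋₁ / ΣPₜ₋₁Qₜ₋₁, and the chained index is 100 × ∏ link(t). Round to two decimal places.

Link t=0→t=1:
ΣP(t=1)Q(t=0) = 3.96×102 + 3.87×13 + 4.02×99 = 403.92 + 50.31 + 397.98 = 852.21
ΣP(t=0)Q(t=0) = 3.51×102 + 3.97×13 + 3.50×99 = 358.02 + 51.61 + 346.5 = 756.13
link = 852.21/756.13 = 1.127068
Link t=1→t=2:
ΣP(t=2)Q(t=1) = 3.91×118 + 4.83×12 + 4.01×107 = 461.38 + 57.96 + 429.07 = 948.41
ΣP(t=1)Q(t=1) = 3.96×118 + 3.87×12 + 4.02×107 = 467.28 + 46.44 + 430.14 = 943.86
link = 948.41/943.86 = 1.004821
Chained index = 100 × 1.127068 × 1.004821 = 113.2501

113.25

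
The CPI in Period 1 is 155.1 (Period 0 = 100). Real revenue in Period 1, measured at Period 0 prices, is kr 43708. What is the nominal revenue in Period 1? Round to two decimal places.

Nominal = Real × (Index/100) = 43708 × (155.1/100)
        = 43708 × 1.551 = 67791.1080

67791.11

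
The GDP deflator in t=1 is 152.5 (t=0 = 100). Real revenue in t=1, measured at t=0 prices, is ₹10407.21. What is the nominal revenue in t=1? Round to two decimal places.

Nominal = Real × (Index/100) = 10407.21 × (152.5/100)
        = 10407.21 × 1.525 = 15870.9952

15871.00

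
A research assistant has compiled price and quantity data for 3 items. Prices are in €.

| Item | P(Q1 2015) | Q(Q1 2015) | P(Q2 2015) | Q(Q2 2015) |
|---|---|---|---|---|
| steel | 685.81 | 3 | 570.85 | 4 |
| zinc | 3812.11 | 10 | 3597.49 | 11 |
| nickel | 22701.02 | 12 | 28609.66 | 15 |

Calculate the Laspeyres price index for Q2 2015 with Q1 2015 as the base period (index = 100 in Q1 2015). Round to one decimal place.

Laspeyres price index uses base-period quantities as weights.
ΣP(Q2 2015)·Q(Q1 2015) = 570.85×3 + 3597.49×10 + 28609.66×12 = 1712.55 + 35974.9 + 343315.92 = 381003.37
ΣP(Q1 2015)·Q(Q1 2015) = 685.81×3 + 3812.11×10 + 22701.02×12 = 2057.43 + 38121.1 + 272412.24 = 312590.77
Index = 381003.37 / 312590.77 × 100 = 121.8857

121.9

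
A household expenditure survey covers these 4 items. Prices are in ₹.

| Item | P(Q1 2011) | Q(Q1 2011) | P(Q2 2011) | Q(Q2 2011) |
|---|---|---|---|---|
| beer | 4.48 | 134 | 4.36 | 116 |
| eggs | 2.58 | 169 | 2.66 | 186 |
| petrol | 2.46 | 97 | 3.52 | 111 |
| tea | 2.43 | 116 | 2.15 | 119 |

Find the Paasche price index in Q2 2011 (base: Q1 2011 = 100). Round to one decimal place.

Paasche price index uses current-period quantities as weights.
ΣP(Q2 2011)·Q(Q2 2011) = 4.36×116 + 2.66×186 + 3.52×111 + 2.15×119 = 505.76 + 494.76 + 390.72 + 255.85 = 1647.09
ΣP(Q1 2011)·Q(Q2 2011) = 4.48×116 + 2.58×186 + 2.46×111 + 2.43×119 = 519.68 + 479.88 + 273.06 + 289.17 = 1561.79
Index = 1647.09 / 1561.79 × 100 = 105.4617

105.5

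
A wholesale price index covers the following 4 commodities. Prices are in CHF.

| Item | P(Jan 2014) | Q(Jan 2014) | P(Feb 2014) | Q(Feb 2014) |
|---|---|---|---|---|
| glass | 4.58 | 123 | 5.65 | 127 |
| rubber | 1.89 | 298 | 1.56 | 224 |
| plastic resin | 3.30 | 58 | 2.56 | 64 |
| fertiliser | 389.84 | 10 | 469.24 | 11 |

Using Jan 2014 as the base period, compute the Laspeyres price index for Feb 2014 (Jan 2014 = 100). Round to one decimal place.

Laspeyres price index uses base-period quantities as weights.
ΣP(Feb 2014)·Q(Jan 2014) = 5.65×123 + 1.56×298 + 2.56×58 + 469.24×10 = 694.95 + 464.88 + 148.48 + 4692.4 = 6000.71
ΣP(Jan 2014)·Q(Jan 2014) = 4.58×123 + 1.89×298 + 3.30×58 + 389.84×10 = 563.34 + 563.22 + 191.4 + 3898.4 = 5216.36
Index = 6000.71 / 5216.36 × 100 = 115.0363

115.0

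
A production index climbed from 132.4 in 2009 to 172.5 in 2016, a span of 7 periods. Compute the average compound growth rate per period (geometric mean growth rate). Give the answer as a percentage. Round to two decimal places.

Growth factor = (172.5/132.4)^(1/7) = (1.302870)^(1/7) = 1.038519
Growth rate = 1.038519 − 1 = 0.038519 = 3.8519%

3.85%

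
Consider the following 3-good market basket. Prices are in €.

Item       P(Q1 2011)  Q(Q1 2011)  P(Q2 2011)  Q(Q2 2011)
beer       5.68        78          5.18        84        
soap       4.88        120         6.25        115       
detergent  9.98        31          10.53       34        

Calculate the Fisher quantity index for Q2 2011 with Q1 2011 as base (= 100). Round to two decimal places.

102.54

Laspeyres component (base-period weights):
ΣP(Q1 2011)Q(Q2 2011) = 5.68×84 + 4.88×115 + 9.98×34 = 477.12 + 561.2 + 339.32 = 1377.64
ΣP(Q1 2011)Q(Q1 2011) = 5.68×78 + 4.88×120 + 9.98×31 = 443.04 + 585.6 + 309.38 = 1338.02
L = 1377.64 / 1338.02 × 100 = 102.9611
Paasche component (current-period weights):
ΣP(Q2 2011)Q(Q2 2011) = 5.18×84 + 6.25×115 + 10.53×34 = 435.12 + 718.75 + 358.02 = 1511.89
ΣP(Q2 2011)Q(Q1 2011) = 5.18×78 + 6.25×120 + 10.53×31 = 404.04 + 750 + 326.43 = 1480.47
P = 1511.89 / 1480.47 × 100 = 102.1223
Fisher = √(L × P) = √(102.9611 × 102.1223) = 102.5408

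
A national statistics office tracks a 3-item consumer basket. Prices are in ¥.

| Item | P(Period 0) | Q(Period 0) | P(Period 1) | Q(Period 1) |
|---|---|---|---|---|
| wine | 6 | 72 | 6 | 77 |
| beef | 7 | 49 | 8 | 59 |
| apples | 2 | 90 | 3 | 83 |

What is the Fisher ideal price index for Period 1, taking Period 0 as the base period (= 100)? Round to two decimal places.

114.10

Laspeyres component (base-period weights):
ΣP(Period 1)Q(Period 0) = 6×72 + 8×49 + 3×90 = 432 + 392 + 270 = 1094
ΣP(Period 0)Q(Period 0) = 6×72 + 7×49 + 2×90 = 432 + 343 + 180 = 955
L = 1094 / 955 × 100 = 114.5550
Paasche component (current-period weights):
ΣP(Period 1)Q(Period 1) = 6×77 + 8×59 + 3×83 = 462 + 472 + 249 = 1183
ΣP(Period 0)Q(Period 1) = 6×77 + 7×59 + 2×83 = 462 + 413 + 166 = 1041
P = 1183 / 1041 × 100 = 113.6407
Fisher = √(L × P) = √(114.5550 × 113.6407) = 114.0969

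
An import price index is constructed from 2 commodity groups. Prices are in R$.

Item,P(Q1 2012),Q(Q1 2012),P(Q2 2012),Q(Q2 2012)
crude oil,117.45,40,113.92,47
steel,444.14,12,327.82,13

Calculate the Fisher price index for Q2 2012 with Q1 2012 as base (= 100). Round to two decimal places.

Laspeyres component (base-period weights):
ΣP(Q2 2012)Q(Q1 2012) = 113.92×40 + 327.82×12 = 4556.8 + 3933.84 = 8490.64
ΣP(Q1 2012)Q(Q1 2012) = 117.45×40 + 444.14×12 = 4698 + 5329.68 = 10027.68
L = 8490.64 / 10027.68 × 100 = 84.6720
Paasche component (current-period weights):
ΣP(Q2 2012)Q(Q2 2012) = 113.92×47 + 327.82×13 = 5354.24 + 4261.66 = 9615.9
ΣP(Q1 2012)Q(Q2 2012) = 117.45×47 + 444.14×13 = 5520.15 + 5773.82 = 11293.97
P = 9615.9 / 11293.97 × 100 = 85.1419
Fisher = √(L × P) = √(84.6720 × 85.1419) = 84.9066

84.91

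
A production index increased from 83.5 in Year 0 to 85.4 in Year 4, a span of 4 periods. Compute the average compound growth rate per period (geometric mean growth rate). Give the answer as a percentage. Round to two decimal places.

Growth factor = (85.4/83.5)^(1/4) = (1.022754)^(1/4) = 1.005641
Growth rate = 1.005641 − 1 = 0.005641 = 0.5641%

0.56%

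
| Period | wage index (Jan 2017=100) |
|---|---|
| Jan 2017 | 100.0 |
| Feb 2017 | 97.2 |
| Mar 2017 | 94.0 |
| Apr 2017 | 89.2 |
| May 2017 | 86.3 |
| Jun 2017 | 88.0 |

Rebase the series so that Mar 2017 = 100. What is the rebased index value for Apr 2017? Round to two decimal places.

Rebased(Apr 2017) = 89.2 / 94.0 × 100 = 94.8936

94.89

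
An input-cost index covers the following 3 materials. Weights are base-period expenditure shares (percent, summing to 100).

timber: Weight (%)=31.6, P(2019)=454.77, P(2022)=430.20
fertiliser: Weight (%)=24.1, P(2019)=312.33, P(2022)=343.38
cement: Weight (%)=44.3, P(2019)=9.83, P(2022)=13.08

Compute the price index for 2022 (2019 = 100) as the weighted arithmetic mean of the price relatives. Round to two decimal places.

115.34

timber: 31.6 × (430.20/454.77) = 31.6 × 0.945973 = 29.8927
fertiliser: 24.1 × (343.38/312.33) = 24.1 × 1.099414 = 26.4959
cement: 44.3 × (13.08/9.83) = 44.3 × 1.330621 = 58.9465
Index = Σ wᵢ·(p₁ᵢ/p₀ᵢ) = 29.8927 + 26.4959 + 58.9465 = 115.3351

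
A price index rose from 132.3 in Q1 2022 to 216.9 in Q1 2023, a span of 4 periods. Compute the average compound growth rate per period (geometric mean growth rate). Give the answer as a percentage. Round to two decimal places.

Growth factor = (216.9/132.3)^(1/4) = (1.639456)^(1/4) = 1.131553
Growth rate = 1.131553 − 1 = 0.131553 = 13.1553%

13.16%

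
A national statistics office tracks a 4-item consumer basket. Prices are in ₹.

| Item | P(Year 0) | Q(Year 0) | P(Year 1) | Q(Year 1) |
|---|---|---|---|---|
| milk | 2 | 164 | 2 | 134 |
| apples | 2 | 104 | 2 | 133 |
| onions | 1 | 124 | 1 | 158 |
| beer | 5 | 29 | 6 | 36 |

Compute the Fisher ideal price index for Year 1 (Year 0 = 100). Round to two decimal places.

Laspeyres component (base-period weights):
ΣP(Year 1)Q(Year 0) = 2×164 + 2×104 + 1×124 + 6×29 = 328 + 208 + 124 + 174 = 834
ΣP(Year 0)Q(Year 0) = 2×164 + 2×104 + 1×124 + 5×29 = 328 + 208 + 124 + 145 = 805
L = 834 / 805 × 100 = 103.6025
Paasche component (current-period weights):
ΣP(Year 1)Q(Year 1) = 2×134 + 2×133 + 1×158 + 6×36 = 268 + 266 + 158 + 216 = 908
ΣP(Year 0)Q(Year 1) = 2×134 + 2×133 + 1×158 + 5×36 = 268 + 266 + 158 + 180 = 872
P = 908 / 872 × 100 = 104.1284
Fisher = √(L × P) = √(103.6025 × 104.1284) = 103.8651

103.87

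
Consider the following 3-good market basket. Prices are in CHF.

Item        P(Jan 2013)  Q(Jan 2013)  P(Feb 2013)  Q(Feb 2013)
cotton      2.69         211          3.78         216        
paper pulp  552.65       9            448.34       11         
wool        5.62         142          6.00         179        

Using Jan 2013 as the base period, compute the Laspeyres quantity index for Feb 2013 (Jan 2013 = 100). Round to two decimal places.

120.93

Laspeyres quantity index uses base-period prices as weights.
ΣP(Jan 2013)·Q(Feb 2013) = 2.69×216 + 552.65×11 + 5.62×179 = 581.04 + 6079.15 + 1005.98 = 7666.17
ΣP(Jan 2013)·Q(Jan 2013) = 2.69×211 + 552.65×9 + 5.62×142 = 567.59 + 4973.85 + 798.04 = 6339.48
Index = 7666.17 / 6339.48 × 100 = 120.9274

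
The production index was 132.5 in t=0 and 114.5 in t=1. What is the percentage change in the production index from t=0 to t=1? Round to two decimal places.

Change = (114.5 − 132.5) / 132.5 × 100
       = -18.0 / 132.5 × 100 = -13.5849%

-13.58%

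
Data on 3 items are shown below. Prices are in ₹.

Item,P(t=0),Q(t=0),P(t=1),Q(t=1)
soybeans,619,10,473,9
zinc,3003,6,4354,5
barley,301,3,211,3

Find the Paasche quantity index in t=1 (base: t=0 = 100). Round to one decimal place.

84.7

Paasche quantity index uses current-period prices as weights.
ΣP(t=1)·Q(t=1) = 473×9 + 4354×5 + 211×3 = 4257 + 21770 + 633 = 26660
ΣP(t=1)·Q(t=0) = 473×10 + 4354×6 + 211×3 = 4730 + 26124 + 633 = 31487
Index = 26660 / 31487 × 100 = 84.6699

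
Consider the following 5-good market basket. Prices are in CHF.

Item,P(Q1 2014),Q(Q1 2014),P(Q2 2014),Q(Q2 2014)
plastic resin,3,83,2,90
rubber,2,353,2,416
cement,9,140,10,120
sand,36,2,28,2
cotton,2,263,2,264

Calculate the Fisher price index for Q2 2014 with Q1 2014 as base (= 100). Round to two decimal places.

Laspeyres component (base-period weights):
ΣP(Q2 2014)Q(Q1 2014) = 2×83 + 2×353 + 10×140 + 28×2 + 2×263 = 166 + 706 + 1400 + 56 + 526 = 2854
ΣP(Q1 2014)Q(Q1 2014) = 3×83 + 2×353 + 9×140 + 36×2 + 2×263 = 249 + 706 + 1260 + 72 + 526 = 2813
L = 2854 / 2813 × 100 = 101.4575
Paasche component (current-period weights):
ΣP(Q2 2014)Q(Q2 2014) = 2×90 + 2×416 + 10×120 + 28×2 + 2×264 = 180 + 832 + 1200 + 56 + 528 = 2796
ΣP(Q1 2014)Q(Q2 2014) = 3×90 + 2×416 + 9×120 + 36×2 + 2×264 = 270 + 832 + 1080 + 72 + 528 = 2782
P = 2796 / 2782 × 100 = 100.5032
Fisher = √(L × P) = √(101.4575 × 100.5032) = 100.9792

100.98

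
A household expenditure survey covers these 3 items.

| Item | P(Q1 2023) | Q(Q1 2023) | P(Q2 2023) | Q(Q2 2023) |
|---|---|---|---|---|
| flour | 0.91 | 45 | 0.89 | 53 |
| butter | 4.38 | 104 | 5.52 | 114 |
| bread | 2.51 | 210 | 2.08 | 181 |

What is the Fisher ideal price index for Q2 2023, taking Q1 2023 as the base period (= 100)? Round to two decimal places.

103.88

Laspeyres component (base-period weights):
ΣP(Q2 2023)Q(Q1 2023) = 0.89×45 + 5.52×104 + 2.08×210 = 40.05 + 574.08 + 436.8 = 1050.93
ΣP(Q1 2023)Q(Q1 2023) = 0.91×45 + 4.38×104 + 2.51×210 = 40.95 + 455.52 + 527.1 = 1023.57
L = 1050.93 / 1023.57 × 100 = 102.6730
Paasche component (current-period weights):
ΣP(Q2 2023)Q(Q2 2023) = 0.89×53 + 5.52×114 + 2.08×181 = 47.17 + 629.28 + 376.48 = 1052.93
ΣP(Q1 2023)Q(Q2 2023) = 0.91×53 + 4.38×114 + 2.51×181 = 48.23 + 499.32 + 454.31 = 1001.86
P = 1052.93 / 1001.86 × 100 = 105.0975
Fisher = √(L × P) = √(102.6730 × 105.0975) = 103.8782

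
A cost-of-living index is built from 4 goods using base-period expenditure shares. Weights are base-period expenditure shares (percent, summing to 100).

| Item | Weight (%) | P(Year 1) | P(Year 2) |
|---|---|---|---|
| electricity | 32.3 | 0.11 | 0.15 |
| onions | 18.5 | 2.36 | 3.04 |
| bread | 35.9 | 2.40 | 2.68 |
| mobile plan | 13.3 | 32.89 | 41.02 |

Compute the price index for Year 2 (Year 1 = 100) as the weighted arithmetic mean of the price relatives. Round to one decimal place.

electricity: 32.3 × (0.15/0.11) = 32.3 × 1.363636 = 44.0455
onions: 18.5 × (3.04/2.36) = 18.5 × 1.288136 = 23.8305
bread: 35.9 × (2.68/2.40) = 35.9 × 1.116667 = 40.0883
mobile plan: 13.3 × (41.02/32.89) = 13.3 × 1.247188 = 16.5876
Index = Σ wᵢ·(p₁ᵢ/p₀ᵢ) = 44.0455 + 23.8305 + 40.0883 + 16.5876 = 124.5519

124.6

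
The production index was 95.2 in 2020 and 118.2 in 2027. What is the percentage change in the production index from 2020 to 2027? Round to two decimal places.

24.16%

Change = (118.2 − 95.2) / 95.2 × 100
       = 23.0 / 95.2 × 100 = 24.1597%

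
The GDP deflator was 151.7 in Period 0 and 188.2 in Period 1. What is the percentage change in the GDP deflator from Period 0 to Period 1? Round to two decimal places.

24.06%

Change = (188.2 − 151.7) / 151.7 × 100
       = 36.5 / 151.7 × 100 = 24.0606%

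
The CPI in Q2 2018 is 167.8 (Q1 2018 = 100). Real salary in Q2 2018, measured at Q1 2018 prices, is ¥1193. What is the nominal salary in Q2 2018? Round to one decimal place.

Nominal = Real × (Index/100) = 1193 × (167.8/100)
        = 1193 × 1.678 = 2001.8540

2001.9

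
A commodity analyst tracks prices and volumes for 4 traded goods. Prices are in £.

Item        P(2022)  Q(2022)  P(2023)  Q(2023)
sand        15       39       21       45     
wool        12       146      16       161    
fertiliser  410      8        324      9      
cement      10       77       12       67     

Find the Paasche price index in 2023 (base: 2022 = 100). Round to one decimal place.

103.9

Paasche price index uses current-period quantities as weights.
ΣP(2023)·Q(2023) = 21×45 + 16×161 + 324×9 + 12×67 = 945 + 2576 + 2916 + 804 = 7241
ΣP(2022)·Q(2023) = 15×45 + 12×161 + 410×9 + 10×67 = 675 + 1932 + 3690 + 670 = 6967
Index = 7241 / 6967 × 100 = 103.9328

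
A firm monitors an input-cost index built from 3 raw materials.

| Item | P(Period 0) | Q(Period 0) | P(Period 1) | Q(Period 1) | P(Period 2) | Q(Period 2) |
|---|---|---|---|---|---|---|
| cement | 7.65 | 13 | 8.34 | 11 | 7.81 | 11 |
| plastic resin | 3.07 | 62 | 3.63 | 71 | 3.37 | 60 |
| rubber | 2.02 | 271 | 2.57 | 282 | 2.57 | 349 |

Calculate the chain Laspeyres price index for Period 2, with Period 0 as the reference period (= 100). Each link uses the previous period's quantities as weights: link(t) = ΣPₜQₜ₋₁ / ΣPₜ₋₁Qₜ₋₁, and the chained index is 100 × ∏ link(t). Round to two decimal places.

Link Period 0→Period 1:
ΣP(Period 1)Q(Period 0) = 8.34×13 + 3.63×62 + 2.57×271 = 108.42 + 225.06 + 696.47 = 1029.95
ΣP(Period 0)Q(Period 0) = 7.65×13 + 3.07×62 + 2.02×271 = 99.45 + 190.34 + 547.42 = 837.21
link = 1029.95/837.21 = 1.230217
Link Period 1→Period 2:
ΣP(Period 2)Q(Period 1) = 7.81×11 + 3.37×71 + 2.57×282 = 85.91 + 239.27 + 724.74 = 1049.92
ΣP(Period 1)Q(Period 1) = 8.34×11 + 3.63×71 + 2.57×282 = 91.74 + 257.73 + 724.74 = 1074.21
link = 1049.92/1074.21 = 0.977388
Chained index = 100 × 1.230217 × 0.977388 = 120.2399

120.24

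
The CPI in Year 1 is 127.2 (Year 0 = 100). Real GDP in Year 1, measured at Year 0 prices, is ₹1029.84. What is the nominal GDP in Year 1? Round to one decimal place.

Nominal = Real × (Index/100) = 1029.84 × (127.2/100)
        = 1029.84 × 1.272 = 1309.9565

1310.0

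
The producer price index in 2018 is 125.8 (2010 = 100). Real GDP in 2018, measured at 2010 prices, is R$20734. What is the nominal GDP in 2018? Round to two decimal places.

26083.37

Nominal = Real × (Index/100) = 20734 × (125.8/100)
        = 20734 × 1.258 = 26083.3720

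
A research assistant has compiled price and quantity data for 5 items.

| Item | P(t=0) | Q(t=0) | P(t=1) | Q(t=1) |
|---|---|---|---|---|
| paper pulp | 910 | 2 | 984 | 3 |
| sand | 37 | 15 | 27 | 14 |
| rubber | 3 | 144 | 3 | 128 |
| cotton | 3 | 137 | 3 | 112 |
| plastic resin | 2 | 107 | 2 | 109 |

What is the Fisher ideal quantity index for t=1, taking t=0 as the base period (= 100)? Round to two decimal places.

Laspeyres component (base-period weights):
ΣP(t=0)Q(t=1) = 910×3 + 37×14 + 3×128 + 3×112 + 2×109 = 2730 + 518 + 384 + 336 + 218 = 4186
ΣP(t=0)Q(t=0) = 910×2 + 37×15 + 3×144 + 3×137 + 2×107 = 1820 + 555 + 432 + 411 + 214 = 3432
L = 4186 / 3432 × 100 = 121.9697
Paasche component (current-period weights):
ΣP(t=1)Q(t=1) = 984×3 + 27×14 + 3×128 + 3×112 + 2×109 = 2952 + 378 + 384 + 336 + 218 = 4268
ΣP(t=1)Q(t=0) = 984×2 + 27×15 + 3×144 + 3×137 + 2×107 = 1968 + 405 + 432 + 411 + 214 = 3430
P = 4268 / 3430 × 100 = 124.4315
Fisher = √(L × P) = √(121.9697 × 124.4315) = 123.1944

123.19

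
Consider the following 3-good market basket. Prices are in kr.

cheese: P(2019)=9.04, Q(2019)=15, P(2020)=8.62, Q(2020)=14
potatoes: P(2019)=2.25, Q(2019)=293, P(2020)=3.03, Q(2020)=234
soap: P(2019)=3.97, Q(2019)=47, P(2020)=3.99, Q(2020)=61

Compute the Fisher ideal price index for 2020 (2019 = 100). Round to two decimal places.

121.30

Laspeyres component (base-period weights):
ΣP(2020)Q(2019) = 8.62×15 + 3.03×293 + 3.99×47 = 129.3 + 887.79 + 187.53 = 1204.62
ΣP(2019)Q(2019) = 9.04×15 + 2.25×293 + 3.97×47 = 135.6 + 659.25 + 186.59 = 981.44
L = 1204.62 / 981.44 × 100 = 122.7401
Paasche component (current-period weights):
ΣP(2020)Q(2020) = 8.62×14 + 3.03×234 + 3.99×61 = 120.68 + 709.02 + 243.39 = 1073.09
ΣP(2019)Q(2020) = 9.04×14 + 2.25×234 + 3.97×61 = 126.56 + 526.5 + 242.17 = 895.23
P = 1073.09 / 895.23 × 100 = 119.8675
Fisher = √(L × P) = √(122.7401 × 119.8675) = 121.2953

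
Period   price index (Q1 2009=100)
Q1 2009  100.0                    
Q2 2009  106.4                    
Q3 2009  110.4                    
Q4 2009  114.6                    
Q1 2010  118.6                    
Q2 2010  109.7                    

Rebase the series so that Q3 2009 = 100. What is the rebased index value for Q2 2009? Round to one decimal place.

Rebased(Q2 2009) = 106.4 / 110.4 × 100 = 96.3768

96.4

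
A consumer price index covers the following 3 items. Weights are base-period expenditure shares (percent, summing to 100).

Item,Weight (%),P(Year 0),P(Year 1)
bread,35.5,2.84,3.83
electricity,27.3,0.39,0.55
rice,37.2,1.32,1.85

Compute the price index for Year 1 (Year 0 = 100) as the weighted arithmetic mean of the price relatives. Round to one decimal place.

138.5

bread: 35.5 × (3.83/2.84) = 35.5 × 1.348592 = 47.8750
electricity: 27.3 × (0.55/0.39) = 27.3 × 1.410256 = 38.5000
rice: 37.2 × (1.85/1.32) = 37.2 × 1.401515 = 52.1364
Index = Σ wᵢ·(p₁ᵢ/p₀ᵢ) = 47.8750 + 38.5000 + 52.1364 = 138.5114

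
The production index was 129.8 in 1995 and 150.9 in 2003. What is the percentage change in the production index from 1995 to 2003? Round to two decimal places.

Change = (150.9 − 129.8) / 129.8 × 100
       = 21.1 / 129.8 × 100 = 16.2558%

16.26%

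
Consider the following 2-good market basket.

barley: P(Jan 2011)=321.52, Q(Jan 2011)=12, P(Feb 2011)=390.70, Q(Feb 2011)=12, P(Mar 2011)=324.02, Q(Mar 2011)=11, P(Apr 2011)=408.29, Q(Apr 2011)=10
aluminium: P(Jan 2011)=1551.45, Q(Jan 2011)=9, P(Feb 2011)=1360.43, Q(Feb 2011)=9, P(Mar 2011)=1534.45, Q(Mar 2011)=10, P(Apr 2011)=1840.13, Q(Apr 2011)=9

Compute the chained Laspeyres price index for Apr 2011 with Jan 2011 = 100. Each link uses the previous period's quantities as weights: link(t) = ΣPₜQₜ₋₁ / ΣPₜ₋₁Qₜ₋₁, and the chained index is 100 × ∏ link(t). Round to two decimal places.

Link Jan 2011→Feb 2011:
ΣP(Feb 2011)Q(Jan 2011) = 390.70×12 + 1360.43×9 = 4688.4 + 12243.87 = 16932.27
ΣP(Jan 2011)Q(Jan 2011) = 321.52×12 + 1551.45×9 = 3858.24 + 13963.05 = 17821.29
link = 16932.27/17821.29 = 0.950115
Link Feb 2011→Mar 2011:
ΣP(Mar 2011)Q(Feb 2011) = 324.02×12 + 1534.45×9 = 3888.24 + 13810.05 = 17698.29
ΣP(Feb 2011)Q(Feb 2011) = 390.70×12 + 1360.43×9 = 4688.4 + 12243.87 = 16932.27
link = 17698.29/16932.27 = 1.045240
Link Mar 2011→Apr 2011:
ΣP(Apr 2011)Q(Mar 2011) = 408.29×11 + 1840.13×10 = 4491.19 + 18401.3 = 22892.49
ΣP(Mar 2011)Q(Mar 2011) = 324.02×11 + 1534.45×10 = 3564.22 + 15344.5 = 18908.72
link = 22892.49/18908.72 = 1.210684
Chained index = 100 × 0.950115 × 1.045240 × 1.210684 = 120.2328

120.23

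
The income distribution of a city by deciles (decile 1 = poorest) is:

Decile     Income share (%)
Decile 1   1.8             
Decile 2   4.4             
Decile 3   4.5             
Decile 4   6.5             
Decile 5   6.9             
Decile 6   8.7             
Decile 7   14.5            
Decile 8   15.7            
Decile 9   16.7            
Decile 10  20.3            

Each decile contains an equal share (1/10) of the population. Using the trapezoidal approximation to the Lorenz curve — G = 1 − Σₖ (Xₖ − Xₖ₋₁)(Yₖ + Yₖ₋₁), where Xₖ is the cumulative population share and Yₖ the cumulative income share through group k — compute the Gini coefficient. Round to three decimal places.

Cumulative income shares Yₖ: 0.0180, 0.0620, 0.1070, 0.1720, 0.2410, 0.3280, 0.4730, 0.6300, 0.7970, 1.0000
Σ (Xₖ−Xₖ₋₁)(Yₖ+Yₖ₋₁) = (1/10)(0.0180+0.0000) + (1/10)(0.0620+0.0180) + (1/10)(0.1070+0.0620) + (1/10)(0.1720+0.1070) + (1/10)(0.2410+0.1720) + (1/10)(0.3280+0.2410) + (1/10)(0.4730+0.3280) + (1/10)(0.6300+0.4730) + (1/10)(0.7970+0.6300) + (1/10)(1.0000+0.7970)
  = 0.0018 + 0.0080 + 0.0169 + 0.0279 + 0.0413 + 0.0569 + 0.0801 + 0.1103 + 0.1427 + 0.1797 = 0.6656
G = 1 − 0.6656 = 0.3344

0.334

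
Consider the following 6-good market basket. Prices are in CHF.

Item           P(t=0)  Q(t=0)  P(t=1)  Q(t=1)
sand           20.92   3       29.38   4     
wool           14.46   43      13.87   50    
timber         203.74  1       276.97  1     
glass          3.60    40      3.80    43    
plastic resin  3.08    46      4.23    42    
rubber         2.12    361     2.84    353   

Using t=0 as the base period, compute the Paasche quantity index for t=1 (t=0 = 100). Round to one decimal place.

104.2

Paasche quantity index uses current-period prices as weights.
ΣP(t=1)·Q(t=1) = 29.38×4 + 13.87×50 + 276.97×1 + 3.80×43 + 4.23×42 + 2.84×353 = 117.52 + 693.5 + 276.97 + 163.4 + 177.66 + 1002.52 = 2431.57
ΣP(t=1)·Q(t=0) = 29.38×3 + 13.87×43 + 276.97×1 + 3.80×40 + 4.23×46 + 2.84×361 = 88.14 + 596.41 + 276.97 + 152 + 194.58 + 1025.24 = 2333.34
Index = 2431.57 / 2333.34 × 100 = 104.2098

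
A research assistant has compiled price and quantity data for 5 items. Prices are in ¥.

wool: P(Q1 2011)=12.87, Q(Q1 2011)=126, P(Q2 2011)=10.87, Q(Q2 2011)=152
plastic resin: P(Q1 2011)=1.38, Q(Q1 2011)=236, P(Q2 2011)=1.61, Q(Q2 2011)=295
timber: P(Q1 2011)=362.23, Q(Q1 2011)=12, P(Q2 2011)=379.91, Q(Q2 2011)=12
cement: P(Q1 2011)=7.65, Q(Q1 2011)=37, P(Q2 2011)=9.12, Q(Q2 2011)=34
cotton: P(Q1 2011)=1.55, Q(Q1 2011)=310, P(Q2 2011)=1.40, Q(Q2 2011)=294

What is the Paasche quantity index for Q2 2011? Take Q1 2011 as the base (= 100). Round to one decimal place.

Paasche quantity index uses current-period prices as weights.
ΣP(Q2 2011)·Q(Q2 2011) = 10.87×152 + 1.61×295 + 379.91×12 + 9.12×34 + 1.40×294 = 1652.24 + 474.95 + 4558.92 + 310.08 + 411.6 = 7407.79
ΣP(Q2 2011)·Q(Q1 2011) = 10.87×126 + 1.61×236 + 379.91×12 + 9.12×37 + 1.40×310 = 1369.62 + 379.96 + 4558.92 + 337.44 + 434 = 7079.94
Index = 7407.79 / 7079.94 × 100 = 104.6307

104.6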